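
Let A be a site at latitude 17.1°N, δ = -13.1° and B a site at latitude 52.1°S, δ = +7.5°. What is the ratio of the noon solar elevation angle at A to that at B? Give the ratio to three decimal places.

1.967

A: 90° − |17.1 − (-13.1)| = 59.80°.
B: 90° − |-52.1 − (7.5)| = 30.40°.
Ratio A/B = 59.8000 / 30.4000 = 1.9671.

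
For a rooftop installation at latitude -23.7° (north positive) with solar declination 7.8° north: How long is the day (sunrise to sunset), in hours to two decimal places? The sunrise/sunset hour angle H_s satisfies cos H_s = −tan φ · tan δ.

11.54 hours

The sunset hour angle satisfies cos H_s = −tan φ tan δ = 0.0601, giving H_s = 86.55°.
Day length = 2 H_s / 15° h⁻¹ = 173.10° / 15 = 11.540 h.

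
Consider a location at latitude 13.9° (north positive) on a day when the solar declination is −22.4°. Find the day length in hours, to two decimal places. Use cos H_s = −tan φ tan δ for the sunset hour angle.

11.22 hours

−tan φ tan δ = −(0.2475)(-0.4122) = 0.1020; H_s = arccos(0.1020) = 84.15°.
Day length = 2 H_s / 15° h⁻¹ = 168.30° / 15 = 11.220 h.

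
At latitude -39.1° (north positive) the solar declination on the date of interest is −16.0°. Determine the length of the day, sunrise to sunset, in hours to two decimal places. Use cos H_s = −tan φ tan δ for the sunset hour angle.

−tan φ tan δ = −(-0.8127)(-0.2867) = -0.2330; H_s = arccos(-0.2330) = 103.47°.
Day length = 2 H_s / 15° h⁻¹ = 206.94° / 15 = 13.796 h.

13.80 hours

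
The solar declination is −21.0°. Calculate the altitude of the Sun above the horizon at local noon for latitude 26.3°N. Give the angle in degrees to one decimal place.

42.7°

At local solar noon the hour angle is zero, so the elevation is 90° − |φ − δ| = 90° − |26.3° − (-21.0°)| = 90° − 47.3° = 42.7°.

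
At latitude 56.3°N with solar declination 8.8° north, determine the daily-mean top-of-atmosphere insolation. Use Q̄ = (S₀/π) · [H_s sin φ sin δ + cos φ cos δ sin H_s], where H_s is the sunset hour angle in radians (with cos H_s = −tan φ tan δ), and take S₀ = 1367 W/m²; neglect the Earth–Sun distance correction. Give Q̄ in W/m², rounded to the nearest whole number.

332 W/m²

The sunset hour angle satisfies cos H_s = −tan φ tan δ = -0.2321, giving H_s = 103.42°. In radians, H_s = 1.8050.
H_s sin φ sin δ = 1.8050 × 0.8320 × 0.1530 = 0.2298.
cos φ cos δ sin H_s = 0.5548 × 0.9882 × 0.9727 = 0.5333.
Q̄ = (1367/π) × (0.2298 + 0.5333) = 435.13 × 0.7631 = 332.05 W/m².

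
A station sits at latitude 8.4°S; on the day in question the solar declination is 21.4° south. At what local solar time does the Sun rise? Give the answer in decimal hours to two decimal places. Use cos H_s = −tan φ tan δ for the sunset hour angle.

−tan φ tan δ = −(-0.1477)(-0.3919) = -0.0579; H_s = arccos(-0.0579) = 93.32°.
Sunrise is at 12 − H_s/15 = 12 − 6.221 = 5.779 h local solar time.

5.78 h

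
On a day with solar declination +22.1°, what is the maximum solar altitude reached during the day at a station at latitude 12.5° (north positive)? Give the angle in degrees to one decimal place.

At local solar noon the hour angle is zero, so the elevation is 90° − |φ − δ| = 90° − |12.5° − (22.1°)| = 90° − 9.6° = 80.4°.

80.4°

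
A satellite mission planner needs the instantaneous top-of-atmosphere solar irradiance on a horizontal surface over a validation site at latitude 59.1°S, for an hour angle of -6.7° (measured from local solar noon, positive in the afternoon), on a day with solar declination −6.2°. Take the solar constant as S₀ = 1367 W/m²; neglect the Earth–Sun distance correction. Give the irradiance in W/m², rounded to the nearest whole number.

820 W/m²

cos θ_z = sin(-59.1°) sin(-6.2°) + cos(-59.1°) cos(-6.2°) cos(-6.70°) = 0.0927 + 0.5071 = 0.5998.
Top-of-atmosphere irradiance = S₀ cos θ_z = 1367 × 0.5998 = 819.93 W/m².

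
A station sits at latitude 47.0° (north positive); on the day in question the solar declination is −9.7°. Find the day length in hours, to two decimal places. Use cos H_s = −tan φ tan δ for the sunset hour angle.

10.59 hours

The sunset hour angle satisfies cos H_s = −tan φ tan δ = 0.1833, giving H_s = 79.44°.
Day length = 2 H_s / 15° h⁻¹ = 158.88° / 15 = 10.592 h.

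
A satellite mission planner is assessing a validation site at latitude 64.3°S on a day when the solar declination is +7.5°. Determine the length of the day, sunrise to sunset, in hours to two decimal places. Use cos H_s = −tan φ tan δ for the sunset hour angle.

9.88 hours

cos H_s = −tan(-64.3°) · tan(7.5°) = 0.2736, so H_s = arccos(0.2736) = 74.12°.
Day length = 2 H_s / 15° h⁻¹ = 148.24° / 15 = 9.883 h.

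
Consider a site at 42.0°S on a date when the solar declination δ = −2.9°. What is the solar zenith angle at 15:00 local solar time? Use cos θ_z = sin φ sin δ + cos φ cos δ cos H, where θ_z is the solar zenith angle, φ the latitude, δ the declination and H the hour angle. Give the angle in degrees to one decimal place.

Hour angle H = 15° × (15 − 12) = 45.00°.
cos θ_z = sin φ sin δ + cos φ cos δ cos H = (-0.6691)(-0.0506) + (0.7431)(0.9987)(0.7071) = 0.5586.
θ_z = arccos(0.5586) = 56.04°.

56.0°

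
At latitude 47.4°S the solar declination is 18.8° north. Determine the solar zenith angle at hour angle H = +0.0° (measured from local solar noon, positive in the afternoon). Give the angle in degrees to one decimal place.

66.2°

cos θ_z = sin φ sin δ + cos φ cos δ cos H = (-0.7361)(0.3223) + (0.6769)(0.9466)(1.0000) = 0.4035.
θ_z = arccos(0.4035) = 66.20°.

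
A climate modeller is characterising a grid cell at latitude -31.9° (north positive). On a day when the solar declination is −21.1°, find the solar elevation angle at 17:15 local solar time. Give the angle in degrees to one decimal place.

Hour angle H = 15° × (17.25 − 12) = 78.75°.
cos θ_z = sin(-31.9°) sin(-21.1°) + cos(-31.9°) cos(-21.1°) cos(78.75°) = 0.1902 + 0.1545 = 0.3447.
θ_z = arccos(0.3447) = 69.84°, so the elevation is 90° − 69.84° = 20.16°.

20.2°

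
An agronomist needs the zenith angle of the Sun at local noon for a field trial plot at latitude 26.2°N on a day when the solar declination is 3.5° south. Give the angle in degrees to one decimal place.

At local solar noon the hour angle is zero, so the zenith angle is |φ − δ| = |26.2° − (-3.5°)| = 29.7°.

29.7°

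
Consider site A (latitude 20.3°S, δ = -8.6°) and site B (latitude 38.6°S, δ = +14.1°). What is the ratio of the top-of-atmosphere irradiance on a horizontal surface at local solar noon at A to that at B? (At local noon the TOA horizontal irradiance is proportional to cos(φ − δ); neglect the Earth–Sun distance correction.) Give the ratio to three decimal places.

A: cos θ_z = cos(-20.3° − (-8.6°)) = 0.9792.
B: cos θ_z = cos(-38.6° − (14.1°)) = 0.6060.
Ratio A/B = 0.9792 / 0.6060 = 1.6158.

1.616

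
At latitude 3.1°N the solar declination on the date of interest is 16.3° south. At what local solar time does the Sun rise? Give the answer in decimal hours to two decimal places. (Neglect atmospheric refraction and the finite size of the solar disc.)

cos H_s = −tan(3.1°) · tan(-16.3°) = 0.0158, so H_s = arccos(0.0158) = 89.09°.
Sunrise is at 12 − H_s/15 = 12 − 5.939 = 6.061 h local solar time.

6.06 h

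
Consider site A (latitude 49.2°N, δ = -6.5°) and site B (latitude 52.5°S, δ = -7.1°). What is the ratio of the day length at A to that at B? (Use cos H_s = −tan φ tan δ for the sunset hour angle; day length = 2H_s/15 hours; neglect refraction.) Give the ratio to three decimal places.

0.830

A: H_s = arccos(−tan 49.2° · tan -6.5°) = 82.42°, so 2H_s/15 = 10.9893 h.
B: H_s = arccos(−tan -52.5° · tan -7.1°) = 99.34°, so 2H_s/15 = 13.2453 h.
Ratio A/B = 10.9893 / 13.2453 = 0.8297.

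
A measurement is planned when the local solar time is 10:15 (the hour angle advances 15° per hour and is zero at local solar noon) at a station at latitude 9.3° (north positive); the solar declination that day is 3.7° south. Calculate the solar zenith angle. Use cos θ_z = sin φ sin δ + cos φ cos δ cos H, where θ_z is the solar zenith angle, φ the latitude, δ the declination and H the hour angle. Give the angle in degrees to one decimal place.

Hour angle H = 15° × (10.25 − 12) = -26.25°.
cos θ_z = sin(9.3°) sin(-3.7°) + cos(9.3°) cos(-3.7°) cos(-26.25°) = -0.0104 + 0.8832 = 0.8728.
θ_z = arccos(0.8728) = 29.21°.

29.2°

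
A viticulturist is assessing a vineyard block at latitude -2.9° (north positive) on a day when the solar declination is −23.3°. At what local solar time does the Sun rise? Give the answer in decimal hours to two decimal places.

−tan φ tan δ = −(-0.0507)(-0.4307) = -0.0218; H_s = arccos(-0.0218) = 91.25°.
Sunrise is at 12 − H_s/15 = 12 − 6.083 = 5.917 h local solar time.

5.92 h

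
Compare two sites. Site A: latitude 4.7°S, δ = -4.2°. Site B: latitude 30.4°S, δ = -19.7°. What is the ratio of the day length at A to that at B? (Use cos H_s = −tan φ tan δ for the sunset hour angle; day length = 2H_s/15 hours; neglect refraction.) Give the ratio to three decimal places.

A: H_s = arccos(−tan -4.7° · tan -4.2°) = 90.35°, so 2H_s/15 = 12.0467 h.
B: H_s = arccos(−tan -30.4° · tan -19.7°) = 102.13°, so 2H_s/15 = 13.6173 h.
Ratio A/B = 12.0467 / 13.6173 = 0.8847.

0.885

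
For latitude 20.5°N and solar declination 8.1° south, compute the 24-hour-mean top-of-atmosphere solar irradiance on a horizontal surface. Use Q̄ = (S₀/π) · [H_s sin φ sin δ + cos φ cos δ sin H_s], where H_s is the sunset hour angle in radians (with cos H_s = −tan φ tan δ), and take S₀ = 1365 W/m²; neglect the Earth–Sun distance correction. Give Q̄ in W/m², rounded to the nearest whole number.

370 W/m²

cos H_s = −tan(20.5°) · tan(-8.1°) = 0.0532, so H_s = arccos(0.0532) = 86.95°. In radians, H_s = 1.5176.
H_s sin φ sin δ = 1.5176 × 0.3502 × -0.1409 = -0.0749.
cos φ cos δ sin H_s = 0.9367 × 0.9900 × 0.9986 = 0.9260.
Q̄ = (1365/π) × (-0.0749 + 0.9260) = 434.49 × 0.8511 = 369.79 W/m².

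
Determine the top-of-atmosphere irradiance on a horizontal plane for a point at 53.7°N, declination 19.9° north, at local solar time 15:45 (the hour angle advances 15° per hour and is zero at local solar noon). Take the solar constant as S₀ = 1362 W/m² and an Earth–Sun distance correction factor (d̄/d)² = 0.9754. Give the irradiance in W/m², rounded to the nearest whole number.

Hour angle H = 15° × (15.75 − 12) = 56.25°.
With φ = 53.7°, δ = 19.9°, H = 56.25°: sin φ sin δ = 0.2743, cos φ cos δ cos H = 0.3093, so cos θ_z = 0.5836.
Top-of-atmosphere irradiance = S₀ (d̄/d)² cos θ_z = 1362 × 0.9754 × 0.5836 = 775.31 W/m².

775 W/m²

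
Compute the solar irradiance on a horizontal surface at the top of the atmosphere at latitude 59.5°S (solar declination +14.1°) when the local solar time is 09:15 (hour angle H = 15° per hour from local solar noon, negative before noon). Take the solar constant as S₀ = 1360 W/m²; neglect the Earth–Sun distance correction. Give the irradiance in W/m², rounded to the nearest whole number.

218 W/m²

Hour angle H = 15° × (9.25 − 12) = -41.25°.
With φ = -59.5°, δ = 14.1°, H = -41.25°: sin φ sin δ = -0.2099, cos φ cos δ cos H = 0.3701, so cos θ_z = 0.1602.
Top-of-atmosphere irradiance = S₀ cos θ_z = 1360 × 0.1602 = 217.87 W/m².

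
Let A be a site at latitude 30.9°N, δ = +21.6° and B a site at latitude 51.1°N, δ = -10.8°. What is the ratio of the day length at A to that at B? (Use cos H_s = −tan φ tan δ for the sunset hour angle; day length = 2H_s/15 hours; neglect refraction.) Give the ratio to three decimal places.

A: H_s = arccos(−tan 30.9° · tan 21.6°) = 103.71°, so 2H_s/15 = 13.8280 h.
B: H_s = arccos(−tan 51.1° · tan -10.8°) = 76.33°, so 2H_s/15 = 10.1773 h.
Ratio A/B = 13.8280 / 10.1773 = 1.3587.

1.359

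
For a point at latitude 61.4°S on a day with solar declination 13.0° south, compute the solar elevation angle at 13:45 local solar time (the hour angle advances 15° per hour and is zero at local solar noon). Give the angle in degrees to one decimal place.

38.0°

Hour angle H = 15° × (13.75 − 12) = 26.25°.
cos θ_z = sin(-61.4°) sin(-13.0°) + cos(-61.4°) cos(-13.0°) cos(26.25°) = 0.1975 + 0.4183 = 0.6158.
θ_z = arccos(0.6158) = 51.99°, so the elevation is 90° − 51.99° = 38.01°.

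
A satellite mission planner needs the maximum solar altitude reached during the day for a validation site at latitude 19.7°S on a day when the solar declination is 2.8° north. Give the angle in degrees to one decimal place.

At local solar noon the hour angle is zero, so the elevation is 90° − |φ − δ| = 90° − |-19.7° − (2.8°)| = 90° − 22.5° = 67.5°.

67.5°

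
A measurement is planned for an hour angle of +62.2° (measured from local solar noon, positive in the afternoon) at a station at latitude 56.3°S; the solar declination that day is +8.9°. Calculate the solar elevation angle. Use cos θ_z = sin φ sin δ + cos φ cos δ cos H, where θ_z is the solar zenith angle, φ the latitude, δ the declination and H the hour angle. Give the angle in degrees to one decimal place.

With φ = -56.3°, δ = 8.9°, H = 62.20°: sin φ sin δ = -0.1287, cos φ cos δ cos H = 0.2557, so cos θ_z = 0.1270.
θ_z = arccos(0.1270) = 82.70°, so the elevation is 90° − 82.70° = 7.30°.

7.3°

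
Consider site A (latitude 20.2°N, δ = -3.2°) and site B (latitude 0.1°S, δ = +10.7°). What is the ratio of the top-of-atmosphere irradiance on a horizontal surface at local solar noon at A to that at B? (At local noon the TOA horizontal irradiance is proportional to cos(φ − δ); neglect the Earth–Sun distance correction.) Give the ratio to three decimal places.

0.934

A: cos θ_z = cos(20.2° − (-3.2°)) = 0.9178.
B: cos θ_z = cos(-0.1° − (10.7°)) = 0.9823.
Ratio A/B = 0.9178 / 0.9823 = 0.9343.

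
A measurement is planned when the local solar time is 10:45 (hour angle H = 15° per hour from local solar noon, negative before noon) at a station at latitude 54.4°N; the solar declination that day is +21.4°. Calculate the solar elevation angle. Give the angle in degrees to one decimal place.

Hour angle H = 15° × (10.75 − 12) = -18.75°.
cos θ_z = sin φ sin δ + cos φ cos δ cos H = (0.8131)(0.3649) + (0.5821)(0.9311)(0.9469) = 0.8099.
θ_z = arccos(0.8099) = 35.91°, so the elevation is 90° − 35.91° = 54.09°.

54.1°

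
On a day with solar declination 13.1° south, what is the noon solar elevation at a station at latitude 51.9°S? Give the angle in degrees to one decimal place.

At local solar noon the hour angle is zero, so the elevation is 90° − |φ − δ| = 90° − |-51.9° − (-13.1°)| = 90° − 38.8° = 51.2°.

51.2°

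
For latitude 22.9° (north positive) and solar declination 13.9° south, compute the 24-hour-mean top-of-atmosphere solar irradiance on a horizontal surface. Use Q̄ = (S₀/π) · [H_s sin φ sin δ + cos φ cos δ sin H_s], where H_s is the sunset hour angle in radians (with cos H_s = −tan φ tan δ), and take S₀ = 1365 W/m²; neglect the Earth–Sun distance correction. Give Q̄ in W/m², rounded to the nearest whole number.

cos H_s = −tan(22.9°) · tan(-13.9°) = 0.1045, so H_s = arccos(0.1045) = 84.00°. In radians, H_s = 1.4661.
H_s sin φ sin δ = 1.4661 × 0.3891 × -0.2402 = -0.1370.
cos φ cos δ sin H_s = 0.9212 × 0.9707 × 0.9945 = 0.8893.
Q̄ = (1365/π) × (-0.1370 + 0.8893) = 434.49 × 0.7523 = 326.87 W/m².

327 W/m²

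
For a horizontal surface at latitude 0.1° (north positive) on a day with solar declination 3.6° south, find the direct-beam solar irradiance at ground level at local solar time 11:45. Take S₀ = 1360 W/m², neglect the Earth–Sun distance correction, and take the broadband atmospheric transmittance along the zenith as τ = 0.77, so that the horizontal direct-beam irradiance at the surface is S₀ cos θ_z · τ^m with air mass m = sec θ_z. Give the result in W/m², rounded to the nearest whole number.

Hour angle H = 15° × (11.75 − 12) = -3.75°.
With φ = 0.1°, δ = -3.6°, H = -3.75°: sin φ sin δ = -0.0001, cos φ cos δ cos H = 0.9959, so cos θ_z = 0.9958.
Air mass m = 1/cos θ_z = 1/0.9958 = 1.004; τ^m = 0.77^1.004 = 0.7692.
Surface direct beam = 1360 × 0.9958 × 0.7692 = 1041.72 W/m².

1042 W/m²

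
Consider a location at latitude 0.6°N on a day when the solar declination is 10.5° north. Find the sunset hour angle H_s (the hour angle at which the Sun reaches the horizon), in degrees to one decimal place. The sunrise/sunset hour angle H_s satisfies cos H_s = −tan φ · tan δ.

90.1°

−tan φ tan δ = −(0.0105)(0.1853) = -0.0019; H_s = arccos(-0.0019) = 90.11°.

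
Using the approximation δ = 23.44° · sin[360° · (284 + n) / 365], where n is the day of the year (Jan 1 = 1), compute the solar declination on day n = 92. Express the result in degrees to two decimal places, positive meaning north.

+4.41°

360 × (284 + 92) / 365 = 370.849°; sin(370.849°) = 0.1882.
δ = 23.44 × 0.1882 = 4.411° ≈ +4.41°.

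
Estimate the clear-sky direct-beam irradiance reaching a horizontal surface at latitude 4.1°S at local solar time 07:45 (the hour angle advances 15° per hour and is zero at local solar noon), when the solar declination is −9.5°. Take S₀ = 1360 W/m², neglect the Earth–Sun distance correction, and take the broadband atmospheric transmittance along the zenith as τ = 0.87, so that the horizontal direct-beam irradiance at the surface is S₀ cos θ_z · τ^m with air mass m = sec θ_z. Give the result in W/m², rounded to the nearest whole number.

Hour angle H = 15° × (7.75 − 12) = -63.75°.
cos θ_z = sin(-4.1°) sin(-9.5°) + cos(-4.1°) cos(-9.5°) cos(-63.75°) = 0.0118 + 0.4351 = 0.4469.
Air mass m = 1/cos θ_z = 1/0.4469 = 2.238; τ^m = 0.87^2.238 = 0.7322.
Surface direct beam = 1360 × 0.4469 × 0.7322 = 445.02 W/m².

445 W/m²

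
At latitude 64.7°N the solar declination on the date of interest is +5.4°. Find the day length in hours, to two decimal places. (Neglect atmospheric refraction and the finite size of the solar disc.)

cos H_s = −tan(64.7°) · tan(5.4°) = -0.2000, so H_s = arccos(-0.2000) = 101.54°.
Day length = 2 H_s / 15° h⁻¹ = 203.08° / 15 = 13.539 h.

13.54 hours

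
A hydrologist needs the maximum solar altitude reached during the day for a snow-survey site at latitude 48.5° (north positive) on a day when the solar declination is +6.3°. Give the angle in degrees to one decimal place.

At local solar noon the hour angle is zero, so the elevation is 90° − |φ − δ| = 90° − |48.5° − (6.3°)| = 90° − 42.2° = 47.8°.

47.8°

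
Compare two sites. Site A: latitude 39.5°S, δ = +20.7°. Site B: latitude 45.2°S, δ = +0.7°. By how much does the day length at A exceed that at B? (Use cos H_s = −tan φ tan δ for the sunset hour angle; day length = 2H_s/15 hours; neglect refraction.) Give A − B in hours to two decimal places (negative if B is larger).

A: H_s = arccos(−tan -39.5° · tan 20.7°) = 71.85°, so 2H_s/15 = 9.5800 h.
B: H_s = arccos(−tan -45.2° · tan 0.7°) = 89.30°, so 2H_s/15 = 11.9067 h.
A − B = 9.5800 − 11.9067 = -2.3267 h.

-2.33 h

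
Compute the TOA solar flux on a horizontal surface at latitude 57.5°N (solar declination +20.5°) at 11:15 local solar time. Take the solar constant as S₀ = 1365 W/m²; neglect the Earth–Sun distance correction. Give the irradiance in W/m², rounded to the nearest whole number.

Hour angle H = 15° × (11.25 − 12) = -11.25°.
cos θ_z = sin φ sin δ + cos φ cos δ cos H = (0.8434)(0.3502) + (0.5373)(0.9367)(0.9808) = 0.7890.
Top-of-atmosphere irradiance = S₀ cos θ_z = 1365 × 0.7890 = 1076.99 W/m².

1077 W/m²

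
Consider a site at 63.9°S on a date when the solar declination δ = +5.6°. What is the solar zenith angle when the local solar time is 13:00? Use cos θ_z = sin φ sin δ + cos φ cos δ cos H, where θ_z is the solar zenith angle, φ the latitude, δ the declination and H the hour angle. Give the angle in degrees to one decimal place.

70.4°

Hour angle H = 15° × (13 − 12) = 15.00°.
cos θ_z = sin φ sin δ + cos φ cos δ cos H = (-0.8980)(0.0976) + (0.4399)(0.9952)(0.9659) = 0.3352.
θ_z = arccos(0.3352) = 70.42°.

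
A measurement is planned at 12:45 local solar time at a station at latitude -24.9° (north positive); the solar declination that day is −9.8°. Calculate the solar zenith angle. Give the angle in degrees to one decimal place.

Hour angle H = 15° × (12.75 − 12) = 11.25°.
cos θ_z = sin φ sin δ + cos φ cos δ cos H = (-0.4210)(-0.1702) + (0.9070)(0.9854)(0.9808) = 0.9483.
θ_z = arccos(0.9483) = 18.50°.

18.5°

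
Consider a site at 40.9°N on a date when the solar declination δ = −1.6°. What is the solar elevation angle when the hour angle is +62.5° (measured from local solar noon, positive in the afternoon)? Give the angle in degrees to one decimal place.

With φ = 40.9°, δ = -1.6°, H = 62.50°: sin φ sin δ = -0.0183, cos φ cos δ cos H = 0.3489, so cos θ_z = 0.3306.
θ_z = arccos(0.3306) = 70.69°, so the elevation is 90° − 70.69° = 19.31°.

19.3°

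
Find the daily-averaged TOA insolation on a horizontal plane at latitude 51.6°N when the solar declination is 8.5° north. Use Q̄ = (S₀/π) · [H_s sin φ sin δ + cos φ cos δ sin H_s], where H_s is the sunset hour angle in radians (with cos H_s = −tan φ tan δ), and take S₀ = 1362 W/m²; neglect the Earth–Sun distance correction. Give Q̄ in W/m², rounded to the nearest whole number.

cos H_s = −tan(51.6°) · tan(8.5°) = -0.1886, so H_s = arccos(-0.1886) = 100.87°. In radians, H_s = 1.7605.
H_s sin φ sin δ = 1.7605 × 0.7837 × 0.1478 = 0.2039.
cos φ cos δ sin H_s = 0.6211 × 0.9890 × 0.9821 = 0.6033.
Q̄ = (1362/π) × (0.2039 + 0.6033) = 433.54 × 0.8072 = 349.95 W/m².

350 W/m²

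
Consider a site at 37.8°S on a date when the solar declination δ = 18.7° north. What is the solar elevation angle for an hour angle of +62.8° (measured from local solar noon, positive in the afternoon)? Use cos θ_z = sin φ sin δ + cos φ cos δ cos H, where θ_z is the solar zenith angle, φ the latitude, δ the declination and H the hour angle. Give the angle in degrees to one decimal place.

8.4°

cos θ_z = sin(-37.8°) sin(18.7°) + cos(-37.8°) cos(18.7°) cos(62.80°) = -0.1965 + 0.3421 = 0.1456.
θ_z = arccos(0.1456) = 81.63°, so the elevation is 90° − 81.63° = 8.37°.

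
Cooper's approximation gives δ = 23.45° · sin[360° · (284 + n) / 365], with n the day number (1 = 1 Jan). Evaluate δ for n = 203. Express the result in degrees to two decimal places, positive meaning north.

360 × (284 + 203) / 365 = 480.329°; sin(480.329°) = 0.8631.
δ = 23.45 × 0.8631 = 20.240° ≈ +20.24°.

+20.24°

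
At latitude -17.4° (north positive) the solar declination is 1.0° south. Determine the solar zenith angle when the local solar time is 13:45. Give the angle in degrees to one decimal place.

Hour angle H = 15° × (13.75 − 12) = 26.25°.
cos θ_z = sin φ sin δ + cos φ cos δ cos H = (-0.2990)(-0.0175) + (0.9542)(0.9998)(0.8969) = 0.8609.
θ_z = arccos(0.8609) = 30.58°.

30.6°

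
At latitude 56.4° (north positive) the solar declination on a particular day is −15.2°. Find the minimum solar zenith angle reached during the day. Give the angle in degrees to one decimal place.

71.6°

At local solar noon the hour angle is zero, so the zenith angle is |φ − δ| = |56.4° − (-15.2°)| = 71.6°.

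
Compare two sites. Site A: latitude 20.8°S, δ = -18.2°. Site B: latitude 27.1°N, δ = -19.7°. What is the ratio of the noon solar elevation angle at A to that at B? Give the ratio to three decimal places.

2.023

A: 90° − |-20.8 − (-18.2)| = 87.40°.
B: 90° − |27.1 − (-19.7)| = 43.20°.
Ratio A/B = 87.4000 / 43.2000 = 2.0231.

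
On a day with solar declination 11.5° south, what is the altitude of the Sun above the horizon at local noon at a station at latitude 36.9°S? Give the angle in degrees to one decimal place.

At local solar noon the hour angle is zero, so the elevation is 90° − |φ − δ| = 90° − |-36.9° − (-11.5°)| = 90° − 25.4° = 64.6°.

64.6°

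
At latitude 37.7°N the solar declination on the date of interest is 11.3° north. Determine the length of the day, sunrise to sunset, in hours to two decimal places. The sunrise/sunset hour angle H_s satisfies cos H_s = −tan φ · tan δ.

13.18 hours

−tan φ tan δ = −(0.7729)(0.1998) = -0.1544; H_s = arccos(-0.1544) = 98.88°.
Day length = 2 H_s / 15° h⁻¹ = 197.76° / 15 = 13.184 h.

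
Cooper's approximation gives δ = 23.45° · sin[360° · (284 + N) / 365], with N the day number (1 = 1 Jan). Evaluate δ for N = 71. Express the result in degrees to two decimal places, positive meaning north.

-4.02°

360 × (284 + 71) / 365 = 350.137°; sin(350.137°) = -0.1713.
δ = 23.45 × -0.1713 = -4.017° ≈ -4.02°.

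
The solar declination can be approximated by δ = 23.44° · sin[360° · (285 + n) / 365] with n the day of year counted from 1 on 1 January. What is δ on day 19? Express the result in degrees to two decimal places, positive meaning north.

-20.33°

360 × (285 + 19) / 365 = 299.836°; sin(299.836°) = -0.8675.
δ = 23.44 × -0.8675 = -20.334° ≈ -20.33°.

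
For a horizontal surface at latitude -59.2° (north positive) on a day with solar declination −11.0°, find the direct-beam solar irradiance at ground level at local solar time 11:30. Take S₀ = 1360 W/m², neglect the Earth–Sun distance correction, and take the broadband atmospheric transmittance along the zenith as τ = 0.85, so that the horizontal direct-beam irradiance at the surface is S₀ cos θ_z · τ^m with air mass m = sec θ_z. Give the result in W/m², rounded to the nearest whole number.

Hour angle H = 15° × (11.5 − 12) = -7.50°.
With φ = -59.2°, δ = -11.0°, H = -7.50°: sin φ sin δ = 0.1639, cos φ cos δ cos H = 0.4983, so cos θ_z = 0.6622.
Air mass m = 1/cos θ_z = 1/0.6622 = 1.510; τ^m = 0.85^1.510 = 0.7824.
Surface direct beam = 1360 × 0.6622 × 0.7824 = 704.62 W/m².

705 W/m²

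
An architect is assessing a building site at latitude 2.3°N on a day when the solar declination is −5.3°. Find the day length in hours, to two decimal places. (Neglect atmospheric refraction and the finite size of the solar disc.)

cos H_s = −tan(2.3°) · tan(-5.3°) = 0.0037, so H_s = arccos(0.0037) = 89.79°.
Day length = 2 H_s / 15° h⁻¹ = 179.58° / 15 = 11.972 h.

11.97 hours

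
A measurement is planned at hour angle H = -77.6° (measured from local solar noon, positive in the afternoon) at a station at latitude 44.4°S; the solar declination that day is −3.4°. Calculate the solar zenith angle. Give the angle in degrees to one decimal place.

With φ = -44.4°, δ = -3.4°, H = -77.60°: sin φ sin δ = 0.0415, cos φ cos δ cos H = 0.1532, so cos θ_z = 0.1947.
θ_z = arccos(0.1947) = 78.77°.

78.8°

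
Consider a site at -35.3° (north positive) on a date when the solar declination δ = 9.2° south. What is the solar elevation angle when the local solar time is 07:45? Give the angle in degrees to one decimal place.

26.7°

Hour angle H = 15° × (7.75 − 12) = -63.75°.
cos θ_z = sin(-35.3°) sin(-9.2°) + cos(-35.3°) cos(-9.2°) cos(-63.75°) = 0.0924 + 0.3563 = 0.4487.
θ_z = arccos(0.4487) = 63.34°, so the elevation is 90° − 63.34° = 26.66°.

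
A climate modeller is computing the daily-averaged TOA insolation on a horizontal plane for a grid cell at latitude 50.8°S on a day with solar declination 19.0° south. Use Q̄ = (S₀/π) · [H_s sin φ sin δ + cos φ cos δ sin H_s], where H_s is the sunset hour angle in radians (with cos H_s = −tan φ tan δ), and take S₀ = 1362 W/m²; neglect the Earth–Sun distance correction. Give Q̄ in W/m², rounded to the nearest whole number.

454 W/m²

−tan φ tan δ = −(-1.2261)(-0.3443) = -0.4221; H_s = arccos(-0.4221) = 114.97°. In radians, H_s = 2.0066.
H_s sin φ sin δ = 2.0066 × -0.7749 × -0.3256 = 0.5063.
cos φ cos δ sin H_s = 0.6320 × 0.9455 × 0.9065 = 0.5417.
Q̄ = (1362/π) × (0.5063 + 0.5417) = 433.54 × 1.0480 = 454.35 W/m².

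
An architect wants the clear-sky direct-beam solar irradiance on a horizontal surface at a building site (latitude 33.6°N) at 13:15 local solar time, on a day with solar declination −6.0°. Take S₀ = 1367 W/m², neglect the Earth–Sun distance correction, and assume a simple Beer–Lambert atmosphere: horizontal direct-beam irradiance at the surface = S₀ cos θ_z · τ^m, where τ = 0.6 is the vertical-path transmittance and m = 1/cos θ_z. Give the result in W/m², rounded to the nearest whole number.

492 W/m²

Hour angle H = 15° × (13.25 − 12) = 18.75°.
cos θ_z = sin φ sin δ + cos φ cos δ cos H = (0.5534)(-0.1045) + (0.8329)(0.9945)(0.9469) = 0.7265.
Air mass m = 1/cos θ_z = 1/0.7265 = 1.376; τ^m = 0.6^1.376 = 0.4951.
Surface direct beam = 1367 × 0.7265 × 0.4951 = 491.70 W/m².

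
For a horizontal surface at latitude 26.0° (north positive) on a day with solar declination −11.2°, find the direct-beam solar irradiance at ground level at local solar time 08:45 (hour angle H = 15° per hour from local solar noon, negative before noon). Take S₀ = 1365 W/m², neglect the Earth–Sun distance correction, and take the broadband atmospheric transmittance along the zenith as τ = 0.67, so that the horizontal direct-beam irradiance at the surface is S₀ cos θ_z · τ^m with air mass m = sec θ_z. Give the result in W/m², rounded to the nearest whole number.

Hour angle H = 15° × (8.75 − 12) = -48.75°.
cos θ_z = sin(26.0°) sin(-11.2°) + cos(26.0°) cos(-11.2°) cos(-48.75°) = -0.0851 + 0.5813 = 0.4962.
Air mass m = 1/cos θ_z = 1/0.4962 = 2.015; τ^m = 0.67^2.015 = 0.4462.
Surface direct beam = 1365 × 0.4962 × 0.4462 = 302.22 W/m².

302 W/m²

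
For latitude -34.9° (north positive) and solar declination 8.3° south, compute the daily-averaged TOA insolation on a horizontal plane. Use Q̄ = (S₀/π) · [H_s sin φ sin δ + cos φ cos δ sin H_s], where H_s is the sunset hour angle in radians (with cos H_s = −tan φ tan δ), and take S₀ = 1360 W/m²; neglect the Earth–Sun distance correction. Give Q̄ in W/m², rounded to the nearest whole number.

−tan φ tan δ = −(-0.6976)(-0.1459) = -0.1018; H_s = arccos(-0.1018) = 95.84°. In radians, H_s = 1.6727.
H_s sin φ sin δ = 1.6727 × -0.5721 × -0.1444 = 0.1382.
cos φ cos δ sin H_s = 0.8202 × 0.9895 × 0.9948 = 0.8074.
Q̄ = (1360/π) × (0.1382 + 0.8074) = 432.90 × 0.9456 = 409.35 W/m².

409 W/m²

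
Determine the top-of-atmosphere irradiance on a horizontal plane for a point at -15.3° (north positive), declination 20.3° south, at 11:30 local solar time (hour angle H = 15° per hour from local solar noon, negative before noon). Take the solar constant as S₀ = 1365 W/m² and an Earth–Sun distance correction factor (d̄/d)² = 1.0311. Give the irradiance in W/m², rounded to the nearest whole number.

Hour angle H = 15° × (11.5 − 12) = -7.50°.
cos θ_z = sin(-15.3°) sin(-20.3°) + cos(-15.3°) cos(-20.3°) cos(-7.50°) = 0.0915 + 0.8969 = 0.9884.
Top-of-atmosphere irradiance = S₀ (d̄/d)² cos θ_z = 1365 × 1.0311 × 0.9884 = 1391.13 W/m².

1391 W/m²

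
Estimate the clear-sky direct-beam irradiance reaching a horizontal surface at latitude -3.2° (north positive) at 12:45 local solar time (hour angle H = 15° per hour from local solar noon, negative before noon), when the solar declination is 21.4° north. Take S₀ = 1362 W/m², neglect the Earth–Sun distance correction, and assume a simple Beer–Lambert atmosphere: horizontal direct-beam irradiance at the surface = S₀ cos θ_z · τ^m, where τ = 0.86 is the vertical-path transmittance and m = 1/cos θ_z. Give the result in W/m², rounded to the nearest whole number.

1025 W/m²

Hour angle H = 15° × (12.75 − 12) = 11.25°.
cos θ_z = sin(-3.2°) sin(21.4°) + cos(-3.2°) cos(21.4°) cos(11.25°) = -0.0204 + 0.9117 = 0.8913.
Air mass m = 1/cos θ_z = 1/0.8913 = 1.122; τ^m = 0.86^1.122 = 0.8443.
Surface direct beam = 1362 × 0.8913 × 0.8443 = 1024.94 W/m².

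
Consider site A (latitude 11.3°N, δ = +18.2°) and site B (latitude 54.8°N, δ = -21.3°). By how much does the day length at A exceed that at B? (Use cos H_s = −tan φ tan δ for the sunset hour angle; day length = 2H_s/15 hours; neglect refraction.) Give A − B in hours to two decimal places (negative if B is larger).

A: H_s = arccos(−tan 11.3° · tan 18.2°) = 93.77°, so 2H_s/15 = 12.5027 h.
B: H_s = arccos(−tan 54.8° · tan -21.3°) = 56.45°, so 2H_s/15 = 7.5267 h.
A − B = 12.5027 − 7.5267 = 4.9760 h.

+4.98 h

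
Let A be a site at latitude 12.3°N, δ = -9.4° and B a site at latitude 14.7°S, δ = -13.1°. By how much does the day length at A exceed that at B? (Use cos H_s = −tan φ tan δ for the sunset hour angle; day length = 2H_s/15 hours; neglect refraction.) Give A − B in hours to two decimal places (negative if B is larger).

-0.74 h

A: H_s = arccos(−tan 12.3° · tan -9.4°) = 87.93°, so 2H_s/15 = 11.7240 h.
B: H_s = arccos(−tan -14.7° · tan -13.1°) = 93.50°, so 2H_s/15 = 12.4667 h.
A − B = 11.7240 − 12.4667 = -0.7427 h.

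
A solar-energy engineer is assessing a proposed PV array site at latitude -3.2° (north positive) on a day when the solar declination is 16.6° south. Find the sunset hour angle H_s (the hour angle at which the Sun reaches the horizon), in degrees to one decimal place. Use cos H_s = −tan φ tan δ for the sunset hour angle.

The sunset hour angle satisfies cos H_s = −tan φ tan δ = -0.0167, giving H_s = 90.96°.

91.0°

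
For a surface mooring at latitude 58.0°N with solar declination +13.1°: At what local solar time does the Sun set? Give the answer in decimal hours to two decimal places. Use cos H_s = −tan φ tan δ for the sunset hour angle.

19.46 h

−tan φ tan δ = −(1.6003)(0.2327) = -0.3724; H_s = arccos(-0.3724) = 111.86°.
Sunset is at 12 + H_s/15 = 12 + 7.457 = 19.457 h local solar time.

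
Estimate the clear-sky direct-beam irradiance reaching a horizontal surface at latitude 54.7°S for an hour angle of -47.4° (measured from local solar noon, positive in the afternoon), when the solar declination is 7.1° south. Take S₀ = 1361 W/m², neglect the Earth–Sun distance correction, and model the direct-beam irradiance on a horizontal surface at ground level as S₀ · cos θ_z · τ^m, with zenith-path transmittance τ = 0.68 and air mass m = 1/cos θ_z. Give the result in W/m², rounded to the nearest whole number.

302 W/m²

cos θ_z = sin φ sin δ + cos φ cos δ cos H = (-0.8161)(-0.1236) + (0.5779)(0.9923)(0.6769) = 0.4890.
Air mass m = 1/cos θ_z = 1/0.4890 = 2.045; τ^m = 0.68^2.045 = 0.4544.
Surface direct beam = 1361 × 0.4890 × 0.4544 = 302.42 W/m².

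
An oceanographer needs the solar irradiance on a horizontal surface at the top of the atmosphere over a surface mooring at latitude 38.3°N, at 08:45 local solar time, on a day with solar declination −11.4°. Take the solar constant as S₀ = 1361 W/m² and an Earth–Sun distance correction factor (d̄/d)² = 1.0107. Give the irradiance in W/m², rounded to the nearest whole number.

529 W/m²

Hour angle H = 15° × (8.75 − 12) = -48.75°.
cos θ_z = sin(38.3°) sin(-11.4°) + cos(38.3°) cos(-11.4°) cos(-48.75°) = -0.1225 + 0.5072 = 0.3847.
Top-of-atmosphere irradiance = S₀ (d̄/d)² cos θ_z = 1361 × 1.0107 × 0.3847 = 529.18 W/m².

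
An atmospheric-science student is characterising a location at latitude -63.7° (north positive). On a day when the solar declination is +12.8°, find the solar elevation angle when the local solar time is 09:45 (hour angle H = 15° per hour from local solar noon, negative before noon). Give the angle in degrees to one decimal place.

9.2°

Hour angle H = 15° × (9.75 − 12) = -33.75°.
cos θ_z = sin(-63.7°) sin(12.8°) + cos(-63.7°) cos(12.8°) cos(-33.75°) = -0.1986 + 0.3592 = 0.1606.
θ_z = arccos(0.1606) = 80.76°, so the elevation is 90° − 80.76° = 9.24°.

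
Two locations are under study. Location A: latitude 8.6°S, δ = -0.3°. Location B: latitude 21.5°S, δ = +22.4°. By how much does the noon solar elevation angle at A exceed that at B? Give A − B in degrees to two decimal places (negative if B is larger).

+35.60°

A: 90° − |-8.6 − (-0.3)| = 81.70°.
B: 90° − |-21.5 − (22.4)| = 46.10°.
A − B = 81.70 − 46.10 = 35.60°.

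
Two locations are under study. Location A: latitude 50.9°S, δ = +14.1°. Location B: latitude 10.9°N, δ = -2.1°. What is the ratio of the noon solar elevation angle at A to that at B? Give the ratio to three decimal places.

0.325

A: 90° − |-50.9 − (14.1)| = 25.00°.
B: 90° − |10.9 − (-2.1)| = 77.00°.
Ratio A/B = 25.0000 / 77.0000 = 0.3247.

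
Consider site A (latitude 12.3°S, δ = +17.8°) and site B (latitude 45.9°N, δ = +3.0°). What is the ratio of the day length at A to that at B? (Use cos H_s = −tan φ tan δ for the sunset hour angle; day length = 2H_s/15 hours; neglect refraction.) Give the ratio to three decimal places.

0.924

A: H_s = arccos(−tan -12.3° · tan 17.8°) = 85.99°, so 2H_s/15 = 11.4653 h.
B: H_s = arccos(−tan 45.9° · tan 3.0°) = 93.10°, so 2H_s/15 = 12.4133 h.
Ratio A/B = 11.4653 / 12.4133 = 0.9236.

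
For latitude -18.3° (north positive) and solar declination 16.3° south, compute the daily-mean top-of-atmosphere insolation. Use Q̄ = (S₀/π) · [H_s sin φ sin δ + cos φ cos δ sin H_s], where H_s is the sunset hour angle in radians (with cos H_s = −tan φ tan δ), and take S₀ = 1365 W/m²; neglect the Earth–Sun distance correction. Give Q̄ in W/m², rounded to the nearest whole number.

cos H_s = −tan(-18.3°) · tan(-16.3°) = -0.0967, so H_s = arccos(-0.0967) = 95.55°. In radians, H_s = 1.6677.
H_s sin φ sin δ = 1.6677 × -0.3140 × -0.2807 = 0.1470.
cos φ cos δ sin H_s = 0.9494 × 0.9598 × 0.9953 = 0.9070.
Q̄ = (1365/π) × (0.1470 + 0.9070) = 434.49 × 1.0540 = 457.95 W/m².

458 W/m²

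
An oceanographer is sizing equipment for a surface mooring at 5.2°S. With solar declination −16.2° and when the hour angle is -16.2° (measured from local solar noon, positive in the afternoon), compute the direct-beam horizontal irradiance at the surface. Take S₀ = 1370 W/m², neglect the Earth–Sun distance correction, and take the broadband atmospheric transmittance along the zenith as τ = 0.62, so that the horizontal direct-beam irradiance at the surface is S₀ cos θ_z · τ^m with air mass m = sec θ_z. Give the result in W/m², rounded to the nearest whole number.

cos θ_z = sin φ sin δ + cos φ cos δ cos H = (-0.0906)(-0.2790) + (0.9959)(0.9603)(0.9603) = 0.9437.
Air mass m = 1/cos θ_z = 1/0.9437 = 1.060; τ^m = 0.62^1.060 = 0.6025.
Surface direct beam = 1370 × 0.9437 × 0.6025 = 778.95 W/m².

779 W/m²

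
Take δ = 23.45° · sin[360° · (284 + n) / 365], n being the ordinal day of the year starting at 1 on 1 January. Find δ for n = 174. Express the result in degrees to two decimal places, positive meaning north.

+23.44°

360 × (284 + 174) / 365 = 451.726°; sin(451.726°) = 0.9995.
δ = 23.45 × 0.9995 = 23.438° ≈ +23.44°.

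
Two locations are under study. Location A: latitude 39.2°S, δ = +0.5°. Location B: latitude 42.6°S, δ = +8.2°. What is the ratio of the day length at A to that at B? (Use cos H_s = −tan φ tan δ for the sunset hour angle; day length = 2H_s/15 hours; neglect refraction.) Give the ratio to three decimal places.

A: H_s = arccos(−tan -39.2° · tan 0.5°) = 89.59°, so 2H_s/15 = 11.9453 h.
B: H_s = arccos(−tan -42.6° · tan 8.2°) = 82.39°, so 2H_s/15 = 10.9853 h.
Ratio A/B = 11.9453 / 10.9853 = 1.0874.

1.087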